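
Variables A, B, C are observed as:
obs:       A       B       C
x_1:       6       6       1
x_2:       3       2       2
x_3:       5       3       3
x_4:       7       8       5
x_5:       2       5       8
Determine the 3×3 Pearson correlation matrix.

Step 1 — column means:
  mean(A) = (6 + 3 + 5 + 7 + 2) / 5 = 23/5 = 4.6
  mean(B) = (6 + 2 + 3 + 8 + 5) / 5 = 24/5 = 4.8
  mean(C) = (1 + 2 + 3 + 5 + 8) / 5 = 19/5 = 3.8

Step 2 — sample variances and covariances s[i,j] = (1/(n-1)) · Σ_k (x_{k,i} - mean_i) · (x_{k,j} - mean_j), with n-1 = 4:
  s[A,A] = ((1.4)·(1.4) + (-1.6)·(-1.6) + (0.4)·(0.4) + (2.4)·(2.4) + (-2.6)·(-2.6)) / 4 = 17.2/4 = 4.3
  s[A,B] = ((1.4)·(1.2) + (-1.6)·(-2.8) + (0.4)·(-1.8) + (2.4)·(3.2) + (-2.6)·(0.2)) / 4 = 12.6/4 = 3.15
  s[A,C] = ((1.4)·(-2.8) + (-1.6)·(-1.8) + (0.4)·(-0.8) + (2.4)·(1.2) + (-2.6)·(4.2)) / 4 = -9.4/4 = -2.35
  s[B,B] = ((1.2)·(1.2) + (-2.8)·(-2.8) + (-1.8)·(-1.8) + (3.2)·(3.2) + (0.2)·(0.2)) / 4 = 22.8/4 = 5.7
  s[B,C] = ((1.2)·(-2.8) + (-2.8)·(-1.8) + (-1.8)·(-0.8) + (3.2)·(1.2) + (0.2)·(4.2)) / 4 = 7.8/4 = 1.95
  s[C,C] = ((-2.8)·(-2.8) + (-1.8)·(-1.8) + (-0.8)·(-0.8) + (1.2)·(1.2) + (4.2)·(4.2)) / 4 = 30.8/4 = 7.7
  Sample standard deviations s_i = √(s[i,i]):
  s(A) = √(4.3) = 2.0736
  s(B) = √(5.7) = 2.3875
  s(C) = √(7.7) = 2.7749

Step 3 — r_{ij} = s_{ij} / (s_i · s_j):
  r[A,A] = 1 (diagonal).
  r[A,B] = 3.15 / (2.0736 · 2.3875) = 3.15 / 4.9508 = 0.6363
  r[A,C] = -2.35 / (2.0736 · 2.7749) = -2.35 / 5.7541 = -0.4084
  r[B,B] = 1 (diagonal).
  r[B,C] = 1.95 / (2.3875 · 2.7749) = 1.95 / 6.625 = 0.2943
  r[C,C] = 1 (diagonal).

R is symmetric with unit diagonal. Assembling:

R = [[1, 0.6363, -0.4084],
 [0.6363, 1, 0.2943],
 [-0.4084, 0.2943, 1]]


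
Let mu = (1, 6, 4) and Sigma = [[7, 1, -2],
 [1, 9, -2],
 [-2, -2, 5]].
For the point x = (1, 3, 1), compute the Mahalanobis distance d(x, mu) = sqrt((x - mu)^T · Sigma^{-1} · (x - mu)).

Step 1 — centre the observation: (x - mu) = (0, -3, -3).

Step 2 — invert Sigma (cofactor / det for 3×3, or solve directly):
  Sigma^{-1} = [[0.1614, -0.0039, 0.063],
 [-0.0039, 0.122, 0.0472],
 [0.063, 0.0472, 0.2441]].

Step 3 — form the quadratic (x - mu)^T · Sigma^{-1} · (x - mu):
  Sigma^{-1} · (x - mu) = (-0.1772, -0.5079, -0.874).
  (x - mu)^T · [Sigma^{-1} · (x - mu)] = (0)·(-0.1772) + (-3)·(-0.5079) + (-3)·(-0.874) = 4.1457.

Step 4 — take square root: d = √(4.1457) ≈ 2.0361.

d(x, mu) = √(4.1457) ≈ 2.0361


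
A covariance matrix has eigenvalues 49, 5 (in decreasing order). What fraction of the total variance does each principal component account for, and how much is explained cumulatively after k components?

Step 1 — total variance = trace(Sigma) = Σ λ_i = 49 + 5 = 54.

Step 2 — fraction explained by component i = λ_i / Σ λ:
  PC1: 49/54 = 0.9074
  PC2: 5/54 = 0.0926

Step 3 — cumulative fraction after k components = (λ_1 + ... + λ_k) / Σ λ:
  k = 1: 49/54 = 0.9074
  k = 2: (49 + 5)/54 = 54/54 = 1

Summary (fraction, with percent):

explained: PC1 0.9074 (90.74%), PC2 0.0926 (9.26%);  cumulative: 0.9074, 1


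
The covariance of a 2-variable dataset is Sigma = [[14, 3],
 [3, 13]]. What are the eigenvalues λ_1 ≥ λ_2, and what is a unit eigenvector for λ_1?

Step 1 — characteristic polynomial of 2×2 Sigma:
  det(Sigma - λI) = λ² - trace · λ + det = 0.
  trace = 14 + 13 = 27, det = 14·13 - (3)² = 173.
Step 2 — discriminant:
  Δ = trace² - 4·det = 729 - 692 = 37.
Step 3 — eigenvalues:
  λ = (trace ± √Δ)/2 = (27 ± 6.0828)/2,
  λ_1 = 16.5414,  λ_2 = 10.4586.

Step 4 — unit eigenvector for λ_1: solve (Sigma - λ_1 I)v = 0. First row:
  (14 - 16.5414)·v_x + (3)·v_y = 0, i.e. (-2.5414)·v_x + (3)·v_y = 0,
  so v ∝ (b, λ_1 - a) = (3, 2.5414) = u.
  ||u|| = √((3)² + (2.5414)²) = √(15.4586) ≈ 3.9317,
  v_1 = u/||u|| ≈ (0.763, 0.6464) (||v_1|| = 1).

λ_1 = 16.5414,  λ_2 = 10.4586;  v_1 ≈ (0.763, 0.6464)


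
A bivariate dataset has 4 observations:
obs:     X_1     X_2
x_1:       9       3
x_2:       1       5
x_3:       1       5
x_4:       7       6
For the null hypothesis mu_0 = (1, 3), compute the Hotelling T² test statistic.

Step 1 — sample mean vector:
  mean(X_1) = (9 + 1 + 1 + 7) / 4 = 18/4 = 4.5
  mean(X_2) = (3 + 5 + 5 + 6) / 4 = 19/4 = 4.75
  x̄ = (4.5, 4.75),  deviation x̄ - mu_0 = (4.5, 4.75) - (1, 3) = (3.5, 1.75).

Step 2 — sample covariance matrix, S[i,j] = (1/(n-1)) · Σ_k (x_{k,i} - mean_i) · (x_{k,j} - mean_j), divisor n-1 = 3:
  S[X_1,X_1] = ((4.5)·(4.5) + (-3.5)·(-3.5) + (-3.5)·(-3.5) + (2.5)·(2.5)) / 3 = 51/3 = 17
  S[X_1,X_2] = ((4.5)·(-1.75) + (-3.5)·(0.25) + (-3.5)·(0.25) + (2.5)·(1.25)) / 3 = -6.5/3 = -2.1667
  S[X_2,X_2] = ((-1.75)·(-1.75) + (0.25)·(0.25) + (0.25)·(0.25) + (1.25)·(1.25)) / 3 = 4.75/3 = 1.5833
  S = [[17, -2.1667],
 [-2.1667, 1.5833]].

Step 3 — invert S. det(S) = 17·1.5833 - (-2.1667)² = 22.2222.
  S^{-1} = (1/det) · [[d, -b], [-b, a]] = [[0.0712, 0.0975],
 [0.0975, 0.765]].

Step 4 — quadratic form (x̄ - mu_0)^T · S^{-1} · (x̄ - mu_0):
  S^{-1} · (x̄ - mu_0) = (0.42, 1.68),
  (x̄ - mu_0)^T · [...] = (3.5)·(0.42) + (1.75)·(1.68) = 4.41.

Step 5 — scale by n: T² = 4 · 4.41 = 17.64.

T² ≈ 17.64


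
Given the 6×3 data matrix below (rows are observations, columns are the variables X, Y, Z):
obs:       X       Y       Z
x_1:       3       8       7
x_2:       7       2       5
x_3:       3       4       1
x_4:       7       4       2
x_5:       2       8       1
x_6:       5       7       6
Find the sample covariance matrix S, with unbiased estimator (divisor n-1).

Step 1 — column means:
  mean(X) = (3 + 7 + 3 + 7 + 2 + 5) / 6 = 27/6 = 4.5
  mean(Y) = (8 + 2 + 4 + 4 + 8 + 7) / 6 = 33/6 = 5.5
  mean(Z) = (7 + 5 + 1 + 2 + 1 + 6) / 6 = 22/6 = 3.6667

Step 2 — sample covariance S[i,j] = (1/(n-1)) · Σ_k (x_{k,i} - mean_i) · (x_{k,j} - mean_j), with n-1 = 5.
  S[X,X] = ((-1.5)·(-1.5) + (2.5)·(2.5) + (-1.5)·(-1.5) + (2.5)·(2.5) + (-2.5)·(-2.5) + (0.5)·(0.5)) / 5 = 23.5/5 = 4.7
  S[X,Y] = ((-1.5)·(2.5) + (2.5)·(-3.5) + (-1.5)·(-1.5) + (2.5)·(-1.5) + (-2.5)·(2.5) + (0.5)·(1.5)) / 5 = -19.5/5 = -3.9
  S[X,Z] = ((-1.5)·(3.3333) + (2.5)·(1.3333) + (-1.5)·(-2.6667) + (2.5)·(-1.6667) + (-2.5)·(-2.6667) + (0.5)·(2.3333)) / 5 = 6/5 = 1.2
  S[Y,Y] = ((2.5)·(2.5) + (-3.5)·(-3.5) + (-1.5)·(-1.5) + (-1.5)·(-1.5) + (2.5)·(2.5) + (1.5)·(1.5)) / 5 = 31.5/5 = 6.3
  S[Y,Z] = ((2.5)·(3.3333) + (-3.5)·(1.3333) + (-1.5)·(-2.6667) + (-1.5)·(-1.6667) + (2.5)·(-2.6667) + (1.5)·(2.3333)) / 5 = 7/5 = 1.4
  S[Z,Z] = ((3.3333)·(3.3333) + (1.3333)·(1.3333) + (-2.6667)·(-2.6667) + (-1.6667)·(-1.6667) + (-2.6667)·(-2.6667) + (2.3333)·(2.3333)) / 5 = 35.3333/5 = 7.0667

S is symmetric (S[j,i] = S[i,j]). Assembling:

S = [[4.7, -3.9, 1.2],
 [-3.9, 6.3, 1.4],
 [1.2, 1.4, 7.0667]]


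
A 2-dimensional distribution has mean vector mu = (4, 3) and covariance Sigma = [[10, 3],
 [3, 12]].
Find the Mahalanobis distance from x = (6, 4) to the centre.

Step 1 — centre the observation: (x - mu) = (2, 1).

Step 2 — invert Sigma. det(Sigma) = 10·12 - (3)² = 111.
  Sigma^{-1} = (1/det) · [[d, -b], [-b, a]] = [[0.1081, -0.027],
 [-0.027, 0.0901]].

Step 3 — form the quadratic (x - mu)^T · Sigma^{-1} · (x - mu):
  Sigma^{-1} · (x - mu) = (0.1892, 0.036).
  (x - mu)^T · [Sigma^{-1} · (x - mu)] = (2)·(0.1892) + (1)·(0.036) = 0.4144.

Step 4 — take square root: d = √(0.4144) ≈ 0.6438.

d(x, mu) = √(0.4144) ≈ 0.6438


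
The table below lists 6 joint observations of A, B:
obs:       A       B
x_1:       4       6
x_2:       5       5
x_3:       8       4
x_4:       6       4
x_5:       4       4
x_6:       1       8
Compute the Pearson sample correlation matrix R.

Step 1 — column means:
  mean(A) = (4 + 5 + 8 + 6 + 4 + 1) / 6 = 28/6 = 4.6667
  mean(B) = (6 + 5 + 4 + 4 + 4 + 8) / 6 = 31/6 = 5.1667

Step 2 — sample variances and covariances s[i,j] = (1/(n-1)) · Σ_k (x_{k,i} - mean_i) · (x_{k,j} - mean_j), with n-1 = 5:
  s[A,A] = ((-0.6667)·(-0.6667) + (0.3333)·(0.3333) + (3.3333)·(3.3333) + (1.3333)·(1.3333) + (-0.6667)·(-0.6667) + (-3.6667)·(-3.6667)) / 5 = 27.3333/5 = 5.4667
  s[A,B] = ((-0.6667)·(0.8333) + (0.3333)·(-0.1667) + (3.3333)·(-1.1667) + (1.3333)·(-1.1667) + (-0.6667)·(-1.1667) + (-3.6667)·(2.8333)) / 5 = -15.6667/5 = -3.1333
  s[B,B] = ((0.8333)·(0.8333) + (-0.1667)·(-0.1667) + (-1.1667)·(-1.1667) + (-1.1667)·(-1.1667) + (-1.1667)·(-1.1667) + (2.8333)·(2.8333)) / 5 = 12.8333/5 = 2.5667
  Sample standard deviations s_i = √(s[i,i]):
  s(A) = √(5.4667) = 2.3381
  s(B) = √(2.5667) = 1.6021

Step 3 — r_{ij} = s_{ij} / (s_i · s_j):
  r[A,A] = 1 (diagonal).
  r[A,B] = -3.1333 / (2.3381 · 1.6021) = -3.1333 / 3.7458 = -0.8365
  r[B,B] = 1 (diagonal).

R is symmetric with unit diagonal. Assembling:

R = [[1, -0.8365],
 [-0.8365, 1]]


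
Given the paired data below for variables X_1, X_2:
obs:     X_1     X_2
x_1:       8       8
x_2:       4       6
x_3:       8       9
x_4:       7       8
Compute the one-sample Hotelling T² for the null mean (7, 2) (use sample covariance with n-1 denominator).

Step 1 — sample mean vector:
  mean(X_1) = (8 + 4 + 8 + 7) / 4 = 27/4 = 6.75
  mean(X_2) = (8 + 6 + 9 + 8) / 4 = 31/4 = 7.75
  x̄ = (6.75, 7.75),  deviation x̄ - mu_0 = (6.75, 7.75) - (7, 2) = (-0.25, 5.75).

Step 2 — sample covariance matrix, S[i,j] = (1/(n-1)) · Σ_k (x_{k,i} - mean_i) · (x_{k,j} - mean_j), divisor n-1 = 3:
  S[X_1,X_1] = ((1.25)·(1.25) + (-2.75)·(-2.75) + (1.25)·(1.25) + (0.25)·(0.25)) / 3 = 10.75/3 = 3.5833
  S[X_1,X_2] = ((1.25)·(0.25) + (-2.75)·(-1.75) + (1.25)·(1.25) + (0.25)·(0.25)) / 3 = 6.75/3 = 2.25
  S[X_2,X_2] = ((0.25)·(0.25) + (-1.75)·(-1.75) + (1.25)·(1.25) + (0.25)·(0.25)) / 3 = 4.75/3 = 1.5833
  S = [[3.5833, 2.25],
 [2.25, 1.5833]].

Step 3 — invert S. det(S) = 3.5833·1.5833 - (2.25)² = 0.6111.
  S^{-1} = (1/det) · [[d, -b], [-b, a]] = [[2.5909, -3.6818],
 [-3.6818, 5.8636]].

Step 4 — quadratic form (x̄ - mu_0)^T · S^{-1} · (x̄ - mu_0):
  S^{-1} · (x̄ - mu_0) = (-21.8182, 34.6364),
  (x̄ - mu_0)^T · [...] = (-0.25)·(-21.8182) + (5.75)·(34.6364) = 204.6136.

Step 5 — scale by n: T² = 4 · 204.6136 = 818.4545.

T² ≈ 818.4545


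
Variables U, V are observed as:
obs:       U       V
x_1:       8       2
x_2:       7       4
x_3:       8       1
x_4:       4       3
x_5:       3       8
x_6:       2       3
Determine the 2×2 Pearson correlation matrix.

Step 1 — column means:
  mean(U) = (8 + 7 + 8 + 4 + 3 + 2) / 6 = 32/6 = 5.3333
  mean(V) = (2 + 4 + 1 + 3 + 8 + 3) / 6 = 21/6 = 3.5

Step 2 — sample variances and covariances s[i,j] = (1/(n-1)) · Σ_k (x_{k,i} - mean_i) · (x_{k,j} - mean_j), with n-1 = 5:
  s[U,U] = ((2.6667)·(2.6667) + (1.6667)·(1.6667) + (2.6667)·(2.6667) + (-1.3333)·(-1.3333) + (-2.3333)·(-2.3333) + (-3.3333)·(-3.3333)) / 5 = 35.3333/5 = 7.0667
  s[U,V] = ((2.6667)·(-1.5) + (1.6667)·(0.5) + (2.6667)·(-2.5) + (-1.3333)·(-0.5) + (-2.3333)·(4.5) + (-3.3333)·(-0.5)) / 5 = -18/5 = -3.6
  s[V,V] = ((-1.5)·(-1.5) + (0.5)·(0.5) + (-2.5)·(-2.5) + (-0.5)·(-0.5) + (4.5)·(4.5) + (-0.5)·(-0.5)) / 5 = 29.5/5 = 5.9
  Sample standard deviations s_i = √(s[i,i]):
  s(U) = √(7.0667) = 2.6583
  s(V) = √(5.9) = 2.429

Step 3 — r_{ij} = s_{ij} / (s_i · s_j):
  r[U,U] = 1 (diagonal).
  r[U,V] = -3.6 / (2.6583 · 2.429) = -3.6 / 6.457 = -0.5575
  r[V,V] = 1 (diagonal).

R is symmetric with unit diagonal. Assembling:

R = [[1, -0.5575],
 [-0.5575, 1]]


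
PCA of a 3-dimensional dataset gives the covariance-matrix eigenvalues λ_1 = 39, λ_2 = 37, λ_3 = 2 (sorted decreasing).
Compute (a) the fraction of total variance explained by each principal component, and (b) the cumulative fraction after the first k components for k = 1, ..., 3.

Step 1 — total variance = trace(Sigma) = Σ λ_i = 39 + 37 + 2 = 78.

Step 2 — fraction explained by component i = λ_i / Σ λ:
  PC1: 39/78 = 0.5
  PC2: 37/78 = 0.4744
  PC3: 2/78 = 0.0256

Step 3 — cumulative fraction after k components = (λ_1 + ... + λ_k) / Σ λ:
  k = 1: 39/78 = 0.5
  k = 2: (39 + 37)/78 = 76/78 = 0.9744
  k = 3: (39 + 37 + 2)/78 = 78/78 = 1

Summary (fraction, with percent):

explained: PC1 0.5 (50%), PC2 0.4744 (47.44%), PC3 0.0256 (2.56%);  cumulative: 0.5, 0.9744, 1


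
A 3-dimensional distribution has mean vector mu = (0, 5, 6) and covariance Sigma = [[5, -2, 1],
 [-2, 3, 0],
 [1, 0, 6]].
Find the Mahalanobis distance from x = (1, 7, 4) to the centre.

Step 1 — centre the observation: (x - mu) = (1, 2, -2).

Step 2 — invert Sigma (cofactor / det for 3×3, or solve directly):
  Sigma^{-1} = [[0.2857, 0.1905, -0.0476],
 [0.1905, 0.4603, -0.0317],
 [-0.0476, -0.0317, 0.1746]].

Step 3 — form the quadratic (x - mu)^T · Sigma^{-1} · (x - mu):
  Sigma^{-1} · (x - mu) = (0.7619, 1.1746, -0.4603).
  (x - mu)^T · [Sigma^{-1} · (x - mu)] = (1)·(0.7619) + (2)·(1.1746) + (-2)·(-0.4603) = 4.0317.

Step 4 — take square root: d = √(4.0317) ≈ 2.0079.

d(x, mu) = √(4.0317) ≈ 2.0079


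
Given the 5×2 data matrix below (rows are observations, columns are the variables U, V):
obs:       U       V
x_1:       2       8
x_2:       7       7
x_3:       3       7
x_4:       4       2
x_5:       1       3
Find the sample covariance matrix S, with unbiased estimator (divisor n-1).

Step 1 — column means:
  mean(U) = (2 + 7 + 3 + 4 + 1) / 5 = 17/5 = 3.4
  mean(V) = (8 + 7 + 7 + 2 + 3) / 5 = 27/5 = 5.4

Step 2 — sample covariance S[i,j] = (1/(n-1)) · Σ_k (x_{k,i} - mean_i) · (x_{k,j} - mean_j), with n-1 = 4.
  S[U,U] = ((-1.4)·(-1.4) + (3.6)·(3.6) + (-0.4)·(-0.4) + (0.6)·(0.6) + (-2.4)·(-2.4)) / 4 = 21.2/4 = 5.3
  S[U,V] = ((-1.4)·(2.6) + (3.6)·(1.6) + (-0.4)·(1.6) + (0.6)·(-3.4) + (-2.4)·(-2.4)) / 4 = 5.2/4 = 1.3
  S[V,V] = ((2.6)·(2.6) + (1.6)·(1.6) + (1.6)·(1.6) + (-3.4)·(-3.4) + (-2.4)·(-2.4)) / 4 = 29.2/4 = 7.3

S is symmetric (S[j,i] = S[i,j]). Assembling:

S = [[5.3, 1.3],
 [1.3, 7.3]]


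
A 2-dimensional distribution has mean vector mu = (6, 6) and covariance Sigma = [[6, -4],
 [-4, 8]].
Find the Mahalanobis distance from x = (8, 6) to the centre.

Step 1 — centre the observation: (x - mu) = (2, 0).

Step 2 — invert Sigma. det(Sigma) = 6·8 - (-4)² = 32.
  Sigma^{-1} = (1/det) · [[d, -b], [-b, a]] = [[0.25, 0.125],
 [0.125, 0.1875]].

Step 3 — form the quadratic (x - mu)^T · Sigma^{-1} · (x - mu):
  Sigma^{-1} · (x - mu) = (0.5, 0.25).
  (x - mu)^T · [Sigma^{-1} · (x - mu)] = (2)·(0.5) + (0)·(0.25) = 1.

Step 4 — take square root: d = √(1) ≈ 1.

d(x, mu) = √(1) ≈ 1


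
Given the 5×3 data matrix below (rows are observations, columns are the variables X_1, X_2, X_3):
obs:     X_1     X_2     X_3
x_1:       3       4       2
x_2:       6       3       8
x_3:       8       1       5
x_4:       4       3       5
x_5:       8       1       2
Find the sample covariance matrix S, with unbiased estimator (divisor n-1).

Step 1 — column means:
  mean(X_1) = (3 + 6 + 8 + 4 + 8) / 5 = 29/5 = 5.8
  mean(X_2) = (4 + 3 + 1 + 3 + 1) / 5 = 12/5 = 2.4
  mean(X_3) = (2 + 8 + 5 + 5 + 2) / 5 = 22/5 = 4.4

Step 2 — sample covariance S[i,j] = (1/(n-1)) · Σ_k (x_{k,i} - mean_i) · (x_{k,j} - mean_j), with n-1 = 4.
  S[X_1,X_1] = ((-2.8)·(-2.8) + (0.2)·(0.2) + (2.2)·(2.2) + (-1.8)·(-1.8) + (2.2)·(2.2)) / 4 = 20.8/4 = 5.2
  S[X_1,X_2] = ((-2.8)·(1.6) + (0.2)·(0.6) + (2.2)·(-1.4) + (-1.8)·(0.6) + (2.2)·(-1.4)) / 4 = -11.6/4 = -2.9
  S[X_1,X_3] = ((-2.8)·(-2.4) + (0.2)·(3.6) + (2.2)·(0.6) + (-1.8)·(0.6) + (2.2)·(-2.4)) / 4 = 2.4/4 = 0.6
  S[X_2,X_2] = ((1.6)·(1.6) + (0.6)·(0.6) + (-1.4)·(-1.4) + (0.6)·(0.6) + (-1.4)·(-1.4)) / 4 = 7.2/4 = 1.8
  S[X_2,X_3] = ((1.6)·(-2.4) + (0.6)·(3.6) + (-1.4)·(0.6) + (0.6)·(0.6) + (-1.4)·(-2.4)) / 4 = 1.2/4 = 0.3
  S[X_3,X_3] = ((-2.4)·(-2.4) + (3.6)·(3.6) + (0.6)·(0.6) + (0.6)·(0.6) + (-2.4)·(-2.4)) / 4 = 25.2/4 = 6.3

S is symmetric (S[j,i] = S[i,j]). Assembling:

S = [[5.2, -2.9, 0.6],
 [-2.9, 1.8, 0.3],
 [0.6, 0.3, 6.3]]


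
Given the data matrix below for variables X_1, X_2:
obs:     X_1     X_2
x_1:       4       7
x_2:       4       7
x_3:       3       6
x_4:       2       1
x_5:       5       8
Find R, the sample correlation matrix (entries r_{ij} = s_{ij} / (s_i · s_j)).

Step 1 — column means:
  mean(X_1) = (4 + 4 + 3 + 2 + 5) / 5 = 18/5 = 3.6
  mean(X_2) = (7 + 7 + 6 + 1 + 8) / 5 = 29/5 = 5.8

Step 2 — sample variances and covariances s[i,j] = (1/(n-1)) · Σ_k (x_{k,i} - mean_i) · (x_{k,j} - mean_j), with n-1 = 4:
  s[X_1,X_1] = ((0.4)·(0.4) + (0.4)·(0.4) + (-0.6)·(-0.6) + (-1.6)·(-1.6) + (1.4)·(1.4)) / 4 = 5.2/4 = 1.3
  s[X_1,X_2] = ((0.4)·(1.2) + (0.4)·(1.2) + (-0.6)·(0.2) + (-1.6)·(-4.8) + (1.4)·(2.2)) / 4 = 11.6/4 = 2.9
  s[X_2,X_2] = ((1.2)·(1.2) + (1.2)·(1.2) + (0.2)·(0.2) + (-4.8)·(-4.8) + (2.2)·(2.2)) / 4 = 30.8/4 = 7.7
  Sample standard deviations s_i = √(s[i,i]):
  s(X_1) = √(1.3) = 1.1402
  s(X_2) = √(7.7) = 2.7749

Step 3 — r_{ij} = s_{ij} / (s_i · s_j):
  r[X_1,X_1] = 1 (diagonal).
  r[X_1,X_2] = 2.9 / (1.1402 · 2.7749) = 2.9 / 3.1639 = 0.9166
  r[X_2,X_2] = 1 (diagonal).

R is symmetric with unit diagonal. Assembling:

R = [[1, 0.9166],
 [0.9166, 1]]


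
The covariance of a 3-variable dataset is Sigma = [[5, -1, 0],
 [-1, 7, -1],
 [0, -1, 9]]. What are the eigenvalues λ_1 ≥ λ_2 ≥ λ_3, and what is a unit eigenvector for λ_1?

Step 1 — characteristic polynomial p(λ) = det(λI - Sigma) = λ³ - tr·λ² + c_1·λ - det, where tr = trace, c_1 = sum of the principal 2×2 minors, det = det(Sigma):
  tr = 5 + 7 + 9 = 21,
  c_1 = (5·7 - (-1)²) + (5·9 - (0)²) + (7·9 - (-1)²) = 34 + 45 + 62 = 141,
  det = 5·(7·9 - (-1)²) - (-1)·((-1)·9 - (-1)·(0)) + (0)·((-1)·(-1) - 7·(0)) = 5·(62) - (-1)·(-9) + (0)·(1) = 301.
  So p(λ) = λ³ - 21λ² + 141λ - 301.
Step 2 — look for an integer root (rational root theorem: any rational root is an integer divisor of 301). Testing λ = 7:
  p(7) = 343 - 1029 + 987 - 301 = 0  ✓
  Dividing out (λ - 7): p(λ) = (λ - 7)(λ² - 14λ + 43).
Step 3 — remaining eigenvalues from the quadratic λ² - 14λ + 43 = 0:
  Δ = 14² - 4·43 = 196 - 172 = 24,  λ = (14 ± √24)/2 = (14 ± 4.899)/2 ≈ 9.4495 or 4.5505.
  Sorted: λ_1 = 9.4495,  λ_2 = 7,  λ_3 = 4.5505  (check: sum = 21 = tr ✓).

Step 4 — unit eigenvector for λ_1 ≈ 9.4495: v spans the null space of (Sigma - λ_1 I), whose rows are
  r_1 = (-4.4495, -1, 0),  r_2 = (-1, -2.4495, -1),  r_3 = (0, -1, -0.4495).
  v is orthogonal to every row, so take v ∝ r_1 × r_2 = ((-1)·(-1) - (0)·(-2.4495), (0)·(-1) - (-4.4495)·(-1), (-4.4495)·(-2.4495) - (-1)·(-1)) ≈ (1, -4.4495, 9.899).
  Let u = (1, -4.4495, 9.899).
  ||u|| = √((1)² + (-4.4495)² + (9.899)²) = √(118.7878) ≈ 10.899,  v_1 = u/||u|| ≈ (0.0918, -0.4082, 0.9082) (||v_1|| = 1).

λ_1 = 9.4495,  λ_2 = 7,  λ_3 = 4.5505;  v_1 ≈ (0.0918, -0.4082, 0.9082)


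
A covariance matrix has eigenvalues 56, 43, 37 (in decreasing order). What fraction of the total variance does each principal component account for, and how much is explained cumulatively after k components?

Step 1 — total variance = trace(Sigma) = Σ λ_i = 56 + 43 + 37 = 136.

Step 2 — fraction explained by component i = λ_i / Σ λ:
  PC1: 56/136 = 0.4118
  PC2: 43/136 = 0.3162
  PC3: 37/136 = 0.2721

Step 3 — cumulative fraction after k components = (λ_1 + ... + λ_k) / Σ λ:
  k = 1: 56/136 = 0.4118
  k = 2: (56 + 43)/136 = 99/136 = 0.7279
  k = 3: (56 + 43 + 37)/136 = 136/136 = 1

Summary (fraction, with percent):

explained: PC1 0.4118 (41.18%), PC2 0.3162 (31.62%), PC3 0.2721 (27.21%);  cumulative: 0.4118, 0.7279, 1


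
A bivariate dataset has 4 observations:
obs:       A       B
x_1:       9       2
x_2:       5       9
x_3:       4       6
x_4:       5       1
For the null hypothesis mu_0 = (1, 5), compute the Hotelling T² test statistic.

Step 1 — sample mean vector:
  mean(A) = (9 + 5 + 4 + 5) / 4 = 23/4 = 5.75
  mean(B) = (2 + 9 + 6 + 1) / 4 = 18/4 = 4.5
  x̄ = (5.75, 4.5),  deviation x̄ - mu_0 = (5.75, 4.5) - (1, 5) = (4.75, -0.5).

Step 2 — sample covariance matrix, S[i,j] = (1/(n-1)) · Σ_k (x_{k,i} - mean_i) · (x_{k,j} - mean_j), divisor n-1 = 3:
  S[A,A] = ((3.25)·(3.25) + (-0.75)·(-0.75) + (-1.75)·(-1.75) + (-0.75)·(-0.75)) / 3 = 14.75/3 = 4.9167
  S[A,B] = ((3.25)·(-2.5) + (-0.75)·(4.5) + (-1.75)·(1.5) + (-0.75)·(-3.5)) / 3 = -11.5/3 = -3.8333
  S[B,B] = ((-2.5)·(-2.5) + (4.5)·(4.5) + (1.5)·(1.5) + (-3.5)·(-3.5)) / 3 = 41/3 = 13.6667
  S = [[4.9167, -3.8333],
 [-3.8333, 13.6667]].

Step 3 — invert S. det(S) = 4.9167·13.6667 - (-3.8333)² = 52.5.
  S^{-1} = (1/det) · [[d, -b], [-b, a]] = [[0.2603, 0.073],
 [0.073, 0.0937]].

Step 4 — quadratic form (x̄ - mu_0)^T · S^{-1} · (x̄ - mu_0):
  S^{-1} · (x̄ - mu_0) = (1.2, 0.3),
  (x̄ - mu_0)^T · [...] = (4.75)·(1.2) + (-0.5)·(0.3) = 5.55.

Step 5 — scale by n: T² = 4 · 5.55 = 22.2.

T² ≈ 22.2


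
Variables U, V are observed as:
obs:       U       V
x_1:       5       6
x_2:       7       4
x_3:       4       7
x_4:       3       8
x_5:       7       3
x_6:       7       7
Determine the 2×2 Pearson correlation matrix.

Step 1 — column means:
  mean(U) = (5 + 7 + 4 + 3 + 7 + 7) / 6 = 33/6 = 5.5
  mean(V) = (6 + 4 + 7 + 8 + 3 + 7) / 6 = 35/6 = 5.8333

Step 2 — sample variances and covariances s[i,j] = (1/(n-1)) · Σ_k (x_{k,i} - mean_i) · (x_{k,j} - mean_j), with n-1 = 5:
  s[U,U] = ((-0.5)·(-0.5) + (1.5)·(1.5) + (-1.5)·(-1.5) + (-2.5)·(-2.5) + (1.5)·(1.5) + (1.5)·(1.5)) / 5 = 15.5/5 = 3.1
  s[U,V] = ((-0.5)·(0.1667) + (1.5)·(-1.8333) + (-1.5)·(1.1667) + (-2.5)·(2.1667) + (1.5)·(-2.8333) + (1.5)·(1.1667)) / 5 = -12.5/5 = -2.5
  s[V,V] = ((0.1667)·(0.1667) + (-1.8333)·(-1.8333) + (1.1667)·(1.1667) + (2.1667)·(2.1667) + (-2.8333)·(-2.8333) + (1.1667)·(1.1667)) / 5 = 18.8333/5 = 3.7667
  Sample standard deviations s_i = √(s[i,i]):
  s(U) = √(3.1) = 1.7607
  s(V) = √(3.7667) = 1.9408

Step 3 — r_{ij} = s_{ij} / (s_i · s_j):
  r[U,U] = 1 (diagonal).
  r[U,V] = -2.5 / (1.7607 · 1.9408) = -2.5 / 3.4171 = -0.7316
  r[V,V] = 1 (diagonal).

R is symmetric with unit diagonal. Assembling:

R = [[1, -0.7316],
 [-0.7316, 1]]


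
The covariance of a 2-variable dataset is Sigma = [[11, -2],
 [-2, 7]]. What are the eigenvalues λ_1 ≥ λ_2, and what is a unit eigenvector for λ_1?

Step 1 — characteristic polynomial of 2×2 Sigma:
  det(Sigma - λI) = λ² - trace · λ + det = 0.
  trace = 11 + 7 = 18, det = 11·7 - (-2)² = 73.
Step 2 — discriminant:
  Δ = trace² - 4·det = 324 - 292 = 32.
Step 3 — eigenvalues:
  λ = (trace ± √Δ)/2 = (18 ± 5.6569)/2,
  λ_1 = 11.8284,  λ_2 = 6.1716.

Step 4 — unit eigenvector for λ_1: solve (Sigma - λ_1 I)v = 0. First row:
  (11 - 11.8284)·v_x + (-2)·v_y = 0, i.e. (-0.8284)·v_x + (-2)·v_y = 0,
  so v ∝ (b, λ_1 - a) = (-2, 0.8284); multiply by -1 so the first entry is positive: u = (2, -0.8284).
  ||u|| = √((2)² + (-0.8284)²) = √(4.6863) ≈ 2.1648,
  v_1 = u/||u|| ≈ (0.9239, -0.3827) (||v_1|| = 1).

λ_1 = 11.8284,  λ_2 = 6.1716;  v_1 ≈ (0.9239, -0.3827)


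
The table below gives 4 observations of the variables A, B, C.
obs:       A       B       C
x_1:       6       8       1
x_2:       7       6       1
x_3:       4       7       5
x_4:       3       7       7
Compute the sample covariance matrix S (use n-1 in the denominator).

Step 1 — column means:
  mean(A) = (6 + 7 + 4 + 3) / 4 = 20/4 = 5
  mean(B) = (8 + 6 + 7 + 7) / 4 = 28/4 = 7
  mean(C) = (1 + 1 + 5 + 7) / 4 = 14/4 = 3.5

Step 2 — sample covariance S[i,j] = (1/(n-1)) · Σ_k (x_{k,i} - mean_i) · (x_{k,j} - mean_j), with n-1 = 3.
  S[A,A] = ((1)·(1) + (2)·(2) + (-1)·(-1) + (-2)·(-2)) / 3 = 10/3 = 3.3333
  S[A,B] = ((1)·(1) + (2)·(-1) + (-1)·(0) + (-2)·(0)) / 3 = -1/3 = -0.3333
  S[A,C] = ((1)·(-2.5) + (2)·(-2.5) + (-1)·(1.5) + (-2)·(3.5)) / 3 = -16/3 = -5.3333
  S[B,B] = ((1)·(1) + (-1)·(-1) + (0)·(0) + (0)·(0)) / 3 = 2/3 = 0.6667
  S[B,C] = ((1)·(-2.5) + (-1)·(-2.5) + (0)·(1.5) + (0)·(3.5)) / 3 = 0/3 = 0
  S[C,C] = ((-2.5)·(-2.5) + (-2.5)·(-2.5) + (1.5)·(1.5) + (3.5)·(3.5)) / 3 = 27/3 = 9

S is symmetric (S[j,i] = S[i,j]). Assembling:

S = [[3.3333, -0.3333, -5.3333],
 [-0.3333, 0.6667, 0],
 [-5.3333, 0, 9]]


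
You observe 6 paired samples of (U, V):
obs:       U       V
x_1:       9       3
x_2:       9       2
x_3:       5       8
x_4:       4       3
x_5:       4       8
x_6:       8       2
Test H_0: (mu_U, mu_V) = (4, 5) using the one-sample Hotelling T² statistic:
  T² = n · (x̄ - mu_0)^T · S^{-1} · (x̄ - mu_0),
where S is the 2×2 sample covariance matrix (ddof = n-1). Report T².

Step 1 — sample mean vector:
  mean(U) = (9 + 9 + 5 + 4 + 4 + 8) / 6 = 39/6 = 6.5
  mean(V) = (3 + 2 + 8 + 3 + 8 + 2) / 6 = 26/6 = 4.3333
  x̄ = (6.5, 4.3333),  deviation x̄ - mu_0 = (6.5, 4.3333) - (4, 5) = (2.5, -0.6667).

Step 2 — sample covariance matrix, S[i,j] = (1/(n-1)) · Σ_k (x_{k,i} - mean_i) · (x_{k,j} - mean_j), divisor n-1 = 5:
  S[U,U] = ((2.5)·(2.5) + (2.5)·(2.5) + (-1.5)·(-1.5) + (-2.5)·(-2.5) + (-2.5)·(-2.5) + (1.5)·(1.5)) / 5 = 29.5/5 = 5.9
  S[U,V] = ((2.5)·(-1.3333) + (2.5)·(-2.3333) + (-1.5)·(3.6667) + (-2.5)·(-1.3333) + (-2.5)·(3.6667) + (1.5)·(-2.3333)) / 5 = -24/5 = -4.8
  S[V,V] = ((-1.3333)·(-1.3333) + (-2.3333)·(-2.3333) + (3.6667)·(3.6667) + (-1.3333)·(-1.3333) + (3.6667)·(3.6667) + (-2.3333)·(-2.3333)) / 5 = 41.3333/5 = 8.2667
  S = [[5.9, -4.8],
 [-4.8, 8.2667]].

Step 3 — invert S. det(S) = 5.9·8.2667 - (-4.8)² = 25.7333.
  S^{-1} = (1/det) · [[d, -b], [-b, a]] = [[0.3212, 0.1865],
 [0.1865, 0.2293]].

Step 4 — quadratic form (x̄ - mu_0)^T · S^{-1} · (x̄ - mu_0):
  S^{-1} · (x̄ - mu_0) = (0.6788, 0.3135),
  (x̄ - mu_0)^T · [...] = (2.5)·(0.6788) + (-0.6667)·(0.3135) = 1.4879.

Step 5 — scale by n: T² = 6 · 1.4879 = 8.9275.

T² ≈ 8.9275


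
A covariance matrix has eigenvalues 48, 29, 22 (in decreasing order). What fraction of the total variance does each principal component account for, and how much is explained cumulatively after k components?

Step 1 — total variance = trace(Sigma) = Σ λ_i = 48 + 29 + 22 = 99.

Step 2 — fraction explained by component i = λ_i / Σ λ:
  PC1: 48/99 = 0.4848
  PC2: 29/99 = 0.2929
  PC3: 22/99 = 0.2222

Step 3 — cumulative fraction after k components = (λ_1 + ... + λ_k) / Σ λ:
  k = 1: 48/99 = 0.4848
  k = 2: (48 + 29)/99 = 77/99 = 0.7778
  k = 3: (48 + 29 + 22)/99 = 99/99 = 1

Summary (fraction, with percent):

explained: PC1 0.4848 (48.48%), PC2 0.2929 (29.29%), PC3 0.2222 (22.22%);  cumulative: 0.4848, 0.7778, 1


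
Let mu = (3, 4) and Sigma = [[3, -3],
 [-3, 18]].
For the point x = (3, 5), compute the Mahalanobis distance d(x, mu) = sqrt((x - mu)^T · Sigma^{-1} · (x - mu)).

Step 1 — centre the observation: (x - mu) = (0, 1).

Step 2 — invert Sigma. det(Sigma) = 3·18 - (-3)² = 45.
  Sigma^{-1} = (1/det) · [[d, -b], [-b, a]] = [[0.4, 0.0667],
 [0.0667, 0.0667]].

Step 3 — form the quadratic (x - mu)^T · Sigma^{-1} · (x - mu):
  Sigma^{-1} · (x - mu) = (0.0667, 0.0667).
  (x - mu)^T · [Sigma^{-1} · (x - mu)] = (0)·(0.0667) + (1)·(0.0667) = 0.0667.

Step 4 — take square root: d = √(0.0667) ≈ 0.2582.

d(x, mu) = √(0.0667) ≈ 0.2582


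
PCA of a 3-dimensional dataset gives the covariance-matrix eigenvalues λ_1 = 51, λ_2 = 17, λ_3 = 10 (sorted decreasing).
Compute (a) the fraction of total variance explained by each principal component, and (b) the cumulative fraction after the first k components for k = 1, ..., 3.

Step 1 — total variance = trace(Sigma) = Σ λ_i = 51 + 17 + 10 = 78.

Step 2 — fraction explained by component i = λ_i / Σ λ:
  PC1: 51/78 = 0.6538
  PC2: 17/78 = 0.2179
  PC3: 10/78 = 0.1282

Step 3 — cumulative fraction after k components = (λ_1 + ... + λ_k) / Σ λ:
  k = 1: 51/78 = 0.6538
  k = 2: (51 + 17)/78 = 68/78 = 0.8718
  k = 3: (51 + 17 + 10)/78 = 78/78 = 1

Summary (fraction, with percent):

explained: PC1 0.6538 (65.38%), PC2 0.2179 (21.79%), PC3 0.1282 (12.82%);  cumulative: 0.6538, 0.8718, 1


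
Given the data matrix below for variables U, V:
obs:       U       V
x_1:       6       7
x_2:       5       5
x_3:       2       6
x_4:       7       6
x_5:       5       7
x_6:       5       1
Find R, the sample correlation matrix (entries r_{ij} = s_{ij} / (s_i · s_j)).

Step 1 — column means:
  mean(U) = (6 + 5 + 2 + 7 + 5 + 5) / 6 = 30/6 = 5
  mean(V) = (7 + 5 + 6 + 6 + 7 + 1) / 6 = 32/6 = 5.3333

Step 2 — sample variances and covariances s[i,j] = (1/(n-1)) · Σ_k (x_{k,i} - mean_i) · (x_{k,j} - mean_j), with n-1 = 5:
  s[U,U] = ((1)·(1) + (0)·(0) + (-3)·(-3) + (2)·(2) + (0)·(0) + (0)·(0)) / 5 = 14/5 = 2.8
  s[U,V] = ((1)·(1.6667) + (0)·(-0.3333) + (-3)·(0.6667) + (2)·(0.6667) + (0)·(1.6667) + (0)·(-4.3333)) / 5 = 1/5 = 0.2
  s[V,V] = ((1.6667)·(1.6667) + (-0.3333)·(-0.3333) + (0.6667)·(0.6667) + (0.6667)·(0.6667) + (1.6667)·(1.6667) + (-4.3333)·(-4.3333)) / 5 = 25.3333/5 = 5.0667
  Sample standard deviations s_i = √(s[i,i]):
  s(U) = √(2.8) = 1.6733
  s(V) = √(5.0667) = 2.2509

Step 3 — r_{ij} = s_{ij} / (s_i · s_j):
  r[U,U] = 1 (diagonal).
  r[U,V] = 0.2 / (1.6733 · 2.2509) = 0.2 / 3.7665 = 0.0531
  r[V,V] = 1 (diagonal).

R is symmetric with unit diagonal. Assembling:

R = [[1, 0.0531],
 [0.0531, 1]]


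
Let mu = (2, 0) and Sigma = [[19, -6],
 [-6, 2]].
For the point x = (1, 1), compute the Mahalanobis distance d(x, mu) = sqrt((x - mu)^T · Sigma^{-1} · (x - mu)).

Step 1 — centre the observation: (x - mu) = (-1, 1).

Step 2 — invert Sigma. det(Sigma) = 19·2 - (-6)² = 2.
  Sigma^{-1} = (1/det) · [[d, -b], [-b, a]] = [[1, 3],
 [3, 9.5]].

Step 3 — form the quadratic (x - mu)^T · Sigma^{-1} · (x - mu):
  Sigma^{-1} · (x - mu) = (2, 6.5).
  (x - mu)^T · [Sigma^{-1} · (x - mu)] = (-1)·(2) + (1)·(6.5) = 4.5.

Step 4 — take square root: d = √(4.5) ≈ 2.1213.

d(x, mu) = √(4.5) ≈ 2.1213


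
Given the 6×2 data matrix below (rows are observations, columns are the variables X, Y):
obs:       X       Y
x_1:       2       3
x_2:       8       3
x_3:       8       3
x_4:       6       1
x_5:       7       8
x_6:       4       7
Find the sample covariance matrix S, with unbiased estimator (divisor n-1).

Step 1 — column means:
  mean(X) = (2 + 8 + 8 + 6 + 7 + 4) / 6 = 35/6 = 5.8333
  mean(Y) = (3 + 3 + 3 + 1 + 8 + 7) / 6 = 25/6 = 4.1667

Step 2 — sample covariance S[i,j] = (1/(n-1)) · Σ_k (x_{k,i} - mean_i) · (x_{k,j} - mean_j), with n-1 = 5.
  S[X,X] = ((-3.8333)·(-3.8333) + (2.1667)·(2.1667) + (2.1667)·(2.1667) + (0.1667)·(0.1667) + (1.1667)·(1.1667) + (-1.8333)·(-1.8333)) / 5 = 28.8333/5 = 5.7667
  S[X,Y] = ((-3.8333)·(-1.1667) + (2.1667)·(-1.1667) + (2.1667)·(-1.1667) + (0.1667)·(-3.1667) + (1.1667)·(3.8333) + (-1.8333)·(2.8333)) / 5 = -1.8333/5 = -0.3667
  S[Y,Y] = ((-1.1667)·(-1.1667) + (-1.1667)·(-1.1667) + (-1.1667)·(-1.1667) + (-3.1667)·(-3.1667) + (3.8333)·(3.8333) + (2.8333)·(2.8333)) / 5 = 36.8333/5 = 7.3667

S is symmetric (S[j,i] = S[i,j]). Assembling:

S = [[5.7667, -0.3667],
 [-0.3667, 7.3667]]


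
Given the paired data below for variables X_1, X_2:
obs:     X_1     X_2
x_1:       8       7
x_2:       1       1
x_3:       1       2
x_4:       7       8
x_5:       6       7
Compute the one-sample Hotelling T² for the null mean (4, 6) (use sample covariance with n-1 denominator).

Step 1 — sample mean vector:
  mean(X_1) = (8 + 1 + 1 + 7 + 6) / 5 = 23/5 = 4.6
  mean(X_2) = (7 + 1 + 2 + 8 + 7) / 5 = 25/5 = 5
  x̄ = (4.6, 5),  deviation x̄ - mu_0 = (4.6, 5) - (4, 6) = (0.6, -1).

Step 2 — sample covariance matrix, S[i,j] = (1/(n-1)) · Σ_k (x_{k,i} - mean_i) · (x_{k,j} - mean_j), divisor n-1 = 4:
  S[X_1,X_1] = ((3.4)·(3.4) + (-3.6)·(-3.6) + (-3.6)·(-3.6) + (2.4)·(2.4) + (1.4)·(1.4)) / 4 = 45.2/4 = 11.3
  S[X_1,X_2] = ((3.4)·(2) + (-3.6)·(-4) + (-3.6)·(-3) + (2.4)·(3) + (1.4)·(2)) / 4 = 42/4 = 10.5
  S[X_2,X_2] = ((2)·(2) + (-4)·(-4) + (-3)·(-3) + (3)·(3) + (2)·(2)) / 4 = 42/4 = 10.5
  S = [[11.3, 10.5],
 [10.5, 10.5]].

Step 3 — invert S. det(S) = 11.3·10.5 - (10.5)² = 8.4.
  S^{-1} = (1/det) · [[d, -b], [-b, a]] = [[1.25, -1.25],
 [-1.25, 1.3452]].

Step 4 — quadratic form (x̄ - mu_0)^T · S^{-1} · (x̄ - mu_0):
  S^{-1} · (x̄ - mu_0) = (2, -2.0952),
  (x̄ - mu_0)^T · [...] = (0.6)·(2) + (-1)·(-2.0952) = 3.2952.

Step 5 — scale by n: T² = 5 · 3.2952 = 16.4762.

T² ≈ 16.4762


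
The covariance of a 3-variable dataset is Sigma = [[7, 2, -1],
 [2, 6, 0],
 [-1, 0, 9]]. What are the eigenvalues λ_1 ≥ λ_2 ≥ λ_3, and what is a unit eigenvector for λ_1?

Step 1 — characteristic polynomial p(λ) = det(λI - Sigma) = λ³ - tr·λ² + c_1·λ - det, where tr = trace, c_1 = sum of the principal 2×2 minors, det = det(Sigma):
  tr = 7 + 6 + 9 = 22,
  c_1 = (7·6 - (2)²) + (7·9 - (-1)²) + (6·9 - (0)²) = 38 + 62 + 54 = 154,
  det = 7·(6·9 - (0)²) - (2)·((2)·9 - (0)·(-1)) + (-1)·((2)·(0) - 6·(-1)) = 7·(54) - (2)·(18) + (-1)·(6) = 336.
  So p(λ) = λ³ - 22λ² + 154λ - 336.
Step 2 — look for an integer root (rational root theorem: any rational root is an integer divisor of 336). Testing λ = 8:
  p(8) = 512 - 1408 + 1232 - 336 = 0  ✓
  Dividing out (λ - 8): p(λ) = (λ - 8)(λ² - 14λ + 42).
Step 3 — remaining eigenvalues from the quadratic λ² - 14λ + 42 = 0:
  Δ = 14² - 4·42 = 196 - 168 = 28,  λ = (14 ± √28)/2 = (14 ± 5.2915)/2 ≈ 9.6458 or 4.3542.
  Sorted: λ_1 = 9.6458,  λ_2 = 8,  λ_3 = 4.3542  (check: sum = 22 = tr ✓).

Step 4 — unit eigenvector for λ_1 ≈ 9.6458: v spans the null space of (Sigma - λ_1 I), whose rows are
  r_1 = (-2.6458, 2, -1),  r_2 = (2, -3.6458, 0),  r_3 = (-1, 0, -0.6458).
  v is orthogonal to every row, so take v ∝ r_1 × r_2 = ((2)·(0) - (-1)·(-3.6458), (-1)·(2) - (-2.6458)·(0), (-2.6458)·(-3.6458) - (2)·(2)) ≈ (-3.6458, -2, 5.6458).
  Rescale (multiply by -1 so the first nonzero entry is positive): u = (3.6458, 2, -5.6458).
  ||u|| = √((3.6458)² + (2)² + (-5.6458)²) = √(49.166) ≈ 7.0118,  v_1 = u/||u|| ≈ (0.5199, 0.2852, -0.8052) (||v_1|| = 1).

λ_1 = 9.6458,  λ_2 = 8,  λ_3 = 4.3542;  v_1 ≈ (0.5199, 0.2852, -0.8052)


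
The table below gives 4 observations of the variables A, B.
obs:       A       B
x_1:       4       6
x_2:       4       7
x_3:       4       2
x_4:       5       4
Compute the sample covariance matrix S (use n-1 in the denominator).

Step 1 — column means:
  mean(A) = (4 + 4 + 4 + 5) / 4 = 17/4 = 4.25
  mean(B) = (6 + 7 + 2 + 4) / 4 = 19/4 = 4.75

Step 2 — sample covariance S[i,j] = (1/(n-1)) · Σ_k (x_{k,i} - mean_i) · (x_{k,j} - mean_j), with n-1 = 3.
  S[A,A] = ((-0.25)·(-0.25) + (-0.25)·(-0.25) + (-0.25)·(-0.25) + (0.75)·(0.75)) / 3 = 0.75/3 = 0.25
  S[A,B] = ((-0.25)·(1.25) + (-0.25)·(2.25) + (-0.25)·(-2.75) + (0.75)·(-0.75)) / 3 = -0.75/3 = -0.25
  S[B,B] = ((1.25)·(1.25) + (2.25)·(2.25) + (-2.75)·(-2.75) + (-0.75)·(-0.75)) / 3 = 14.75/3 = 4.9167

S is symmetric (S[j,i] = S[i,j]). Assembling:

S = [[0.25, -0.25],
 [-0.25, 4.9167]]


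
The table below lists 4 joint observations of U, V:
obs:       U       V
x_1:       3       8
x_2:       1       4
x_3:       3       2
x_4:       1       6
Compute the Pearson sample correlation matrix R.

Step 1 — column means:
  mean(U) = (3 + 1 + 3 + 1) / 4 = 8/4 = 2
  mean(V) = (8 + 4 + 2 + 6) / 4 = 20/4 = 5

Step 2 — sample variances and covariances s[i,j] = (1/(n-1)) · Σ_k (x_{k,i} - mean_i) · (x_{k,j} - mean_j), with n-1 = 3:
  s[U,U] = ((1)·(1) + (-1)·(-1) + (1)·(1) + (-1)·(-1)) / 3 = 4/3 = 1.3333
  s[U,V] = ((1)·(3) + (-1)·(-1) + (1)·(-3) + (-1)·(1)) / 3 = 0/3 = 0
  s[V,V] = ((3)·(3) + (-1)·(-1) + (-3)·(-3) + (1)·(1)) / 3 = 20/3 = 6.6667
  Sample standard deviations s_i = √(s[i,i]):
  s(U) = √(1.3333) = 1.1547
  s(V) = √(6.6667) = 2.582

Step 3 — r_{ij} = s_{ij} / (s_i · s_j):
  r[U,U] = 1 (diagonal).
  r[U,V] = 0 / (1.1547 · 2.582) = 0 / 2.9814 = 0
  r[V,V] = 1 (diagonal).

R is symmetric with unit diagonal. Assembling:

R = [[1, 0],
 [0, 1]]


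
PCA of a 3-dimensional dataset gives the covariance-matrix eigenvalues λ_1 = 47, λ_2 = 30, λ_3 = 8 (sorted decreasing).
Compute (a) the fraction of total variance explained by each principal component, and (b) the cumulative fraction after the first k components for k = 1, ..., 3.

Step 1 — total variance = trace(Sigma) = Σ λ_i = 47 + 30 + 8 = 85.

Step 2 — fraction explained by component i = λ_i / Σ λ:
  PC1: 47/85 = 0.5529
  PC2: 30/85 = 0.3529
  PC3: 8/85 = 0.0941

Step 3 — cumulative fraction after k components = (λ_1 + ... + λ_k) / Σ λ:
  k = 1: 47/85 = 0.5529
  k = 2: (47 + 30)/85 = 77/85 = 0.9059
  k = 3: (47 + 30 + 8)/85 = 85/85 = 1

Summary (fraction, with percent):

explained: PC1 0.5529 (55.29%), PC2 0.3529 (35.29%), PC3 0.0941 (9.41%);  cumulative: 0.5529, 0.9059, 1


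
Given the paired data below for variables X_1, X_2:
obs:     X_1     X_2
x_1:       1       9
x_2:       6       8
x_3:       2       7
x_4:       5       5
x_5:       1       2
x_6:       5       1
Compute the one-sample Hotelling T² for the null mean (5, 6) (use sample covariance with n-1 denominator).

Step 1 — sample mean vector:
  mean(X_1) = (1 + 6 + 2 + 5 + 1 + 5) / 6 = 20/6 = 3.3333
  mean(X_2) = (9 + 8 + 7 + 5 + 2 + 1) / 6 = 32/6 = 5.3333
  x̄ = (3.3333, 5.3333),  deviation x̄ - mu_0 = (3.3333, 5.3333) - (5, 6) = (-1.6667, -0.6667).

Step 2 — sample covariance matrix, S[i,j] = (1/(n-1)) · Σ_k (x_{k,i} - mean_i) · (x_{k,j} - mean_j), divisor n-1 = 5:
  S[X_1,X_1] = ((-2.3333)·(-2.3333) + (2.6667)·(2.6667) + (-1.3333)·(-1.3333) + (1.6667)·(1.6667) + (-2.3333)·(-2.3333) + (1.6667)·(1.6667)) / 5 = 25.3333/5 = 5.0667
  S[X_1,X_2] = ((-2.3333)·(3.6667) + (2.6667)·(2.6667) + (-1.3333)·(1.6667) + (1.6667)·(-0.3333) + (-2.3333)·(-3.3333) + (1.6667)·(-4.3333)) / 5 = -3.6667/5 = -0.7333
  S[X_2,X_2] = ((3.6667)·(3.6667) + (2.6667)·(2.6667) + (1.6667)·(1.6667) + (-0.3333)·(-0.3333) + (-3.3333)·(-3.3333) + (-4.3333)·(-4.3333)) / 5 = 53.3333/5 = 10.6667
  S = [[5.0667, -0.7333],
 [-0.7333, 10.6667]].

Step 3 — invert S. det(S) = 5.0667·10.6667 - (-0.7333)² = 53.5067.
  S^{-1} = (1/det) · [[d, -b], [-b, a]] = [[0.1994, 0.0137],
 [0.0137, 0.0947]].

Step 4 — quadratic form (x̄ - mu_0)^T · S^{-1} · (x̄ - mu_0):
  S^{-1} · (x̄ - mu_0) = (-0.3414, -0.086),
  (x̄ - mu_0)^T · [...] = (-1.6667)·(-0.3414) + (-0.6667)·(-0.086) = 0.6263.

Step 5 — scale by n: T² = 6 · 0.6263 = 3.7578.

T² ≈ 3.7578


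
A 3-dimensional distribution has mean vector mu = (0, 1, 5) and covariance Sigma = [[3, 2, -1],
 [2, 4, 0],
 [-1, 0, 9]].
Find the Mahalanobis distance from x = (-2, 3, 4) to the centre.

Step 1 — centre the observation: (x - mu) = (-2, 2, -1).

Step 2 — invert Sigma (cofactor / det for 3×3, or solve directly):
  Sigma^{-1} = [[0.5294, -0.2647, 0.0588],
 [-0.2647, 0.3824, -0.0294],
 [0.0588, -0.0294, 0.1176]].

Step 3 — form the quadratic (x - mu)^T · Sigma^{-1} · (x - mu):
  Sigma^{-1} · (x - mu) = (-1.6471, 1.3235, -0.2941).
  (x - mu)^T · [Sigma^{-1} · (x - mu)] = (-2)·(-1.6471) + (2)·(1.3235) + (-1)·(-0.2941) = 6.2353.

Step 4 — take square root: d = √(6.2353) ≈ 2.4971.

d(x, mu) = √(6.2353) ≈ 2.4971


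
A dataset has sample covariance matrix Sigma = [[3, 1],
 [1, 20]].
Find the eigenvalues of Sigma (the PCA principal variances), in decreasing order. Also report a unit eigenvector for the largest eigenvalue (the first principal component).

Step 1 — characteristic polynomial of 2×2 Sigma:
  det(Sigma - λI) = λ² - trace · λ + det = 0.
  trace = 3 + 20 = 23, det = 3·20 - (1)² = 59.
Step 2 — discriminant:
  Δ = trace² - 4·det = 529 - 236 = 293.
Step 3 — eigenvalues:
  λ = (trace ± √Δ)/2 = (23 ± 17.1172)/2,
  λ_1 = 20.0586,  λ_2 = 2.9414.

Step 4 — unit eigenvector for λ_1: solve (Sigma - λ_1 I)v = 0. First row:
  (3 - 20.0586)·v_x + (1)·v_y = 0, i.e. (-17.0586)·v_x + (1)·v_y = 0,
  so v ∝ (b, λ_1 - a) = (1, 17.0586) = u.
  ||u|| = √((1)² + (17.0586)²) = √(291.9966) ≈ 17.0879,
  v_1 = u/||u|| ≈ (0.0585, 0.9983) (||v_1|| = 1).

λ_1 = 20.0586,  λ_2 = 2.9414;  v_1 ≈ (0.0585, 0.9983)
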